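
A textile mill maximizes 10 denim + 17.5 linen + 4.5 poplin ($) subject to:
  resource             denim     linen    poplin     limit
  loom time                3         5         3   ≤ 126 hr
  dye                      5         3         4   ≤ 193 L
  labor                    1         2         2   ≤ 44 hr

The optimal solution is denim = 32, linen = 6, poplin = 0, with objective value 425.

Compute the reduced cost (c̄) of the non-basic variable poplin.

-8

Binding: loom time and labor. Non-binding: dye (15 unused).
Since dye is not tight, its dual is 0.
Dual feasibility on the basic columns requires 3·y_loom time + 1·y_labor = 10, 5·y_loom time + 2·y_labor = 17.5.
Solving: y_loom time = 2.5, y_labor = 2.5.
Reduced cost of poplin: c₃ − yᵀa₃ = 4.5 − (2.5·3 + 2.5·2) = 4.5 − 12.5 = -8.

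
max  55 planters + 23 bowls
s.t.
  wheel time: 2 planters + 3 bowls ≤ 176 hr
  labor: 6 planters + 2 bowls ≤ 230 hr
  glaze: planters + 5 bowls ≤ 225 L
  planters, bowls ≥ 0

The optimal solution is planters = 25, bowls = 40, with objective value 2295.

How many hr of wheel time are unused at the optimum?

wheel time used = 2·25 + 3·40 = 170; slack = 176 − 170 = 6.

6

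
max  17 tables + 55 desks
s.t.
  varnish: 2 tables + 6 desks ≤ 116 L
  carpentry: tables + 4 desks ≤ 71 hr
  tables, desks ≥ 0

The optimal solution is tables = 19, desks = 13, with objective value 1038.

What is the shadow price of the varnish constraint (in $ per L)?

Both varnish and carpentry are binding at x*.
From A_Bᵀ y = c: 2·y_varnish + 1·y_carpentry = 17; 6·y_varnish + 4·y_carpentry = 55.
Solving: y_varnish = 6.5, y_carpentry = 4.
Shadow price of varnish = 6.5.

6.5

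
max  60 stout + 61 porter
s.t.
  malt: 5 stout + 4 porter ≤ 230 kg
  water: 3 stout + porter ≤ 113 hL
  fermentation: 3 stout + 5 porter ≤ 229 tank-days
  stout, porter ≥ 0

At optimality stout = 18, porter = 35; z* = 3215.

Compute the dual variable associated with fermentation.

5

Check each constraint at x*: malt 230/230 (tight); water 89/113 (slack 24); fermentation 229/229 (tight).
By complementary slackness, y = 0 for the non-binding constraint.
From A_Bᵀ y = c: 5·y_malt + 3·y_fermentation = 60; 4·y_malt + 5·y_fermentation = 61.
This yields shadow prices y_malt = 9, y_fermentation = 5.
Shadow price of fermentation = 5.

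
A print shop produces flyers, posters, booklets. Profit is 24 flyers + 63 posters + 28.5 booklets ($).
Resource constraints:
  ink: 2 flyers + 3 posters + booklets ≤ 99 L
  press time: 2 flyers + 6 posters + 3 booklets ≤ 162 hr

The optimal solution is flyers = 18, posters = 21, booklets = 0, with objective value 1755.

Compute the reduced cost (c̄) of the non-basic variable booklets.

Both ink and press time are binding at x*.
The binding rows give the dual system: 2·y_ink + 2·y_press time = 24 and 3·y_ink + 6·y_press time = 63.
→ y_ink = 3 and y_press time = 9.
Reduced cost of booklets: c₃ − yᵀa₃ = 28.5 − (3·1 + 9·3) = 28.5 − 30 = -1.5.

-1.5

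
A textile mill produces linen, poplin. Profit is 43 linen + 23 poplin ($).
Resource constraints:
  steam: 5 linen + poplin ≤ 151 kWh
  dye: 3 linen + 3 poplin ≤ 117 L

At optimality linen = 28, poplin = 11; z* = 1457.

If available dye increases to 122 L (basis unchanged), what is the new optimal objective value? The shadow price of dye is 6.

Δb = 5, so new z* = 1457 + (6)·(5) = 1457 + 30 = 1487.

1487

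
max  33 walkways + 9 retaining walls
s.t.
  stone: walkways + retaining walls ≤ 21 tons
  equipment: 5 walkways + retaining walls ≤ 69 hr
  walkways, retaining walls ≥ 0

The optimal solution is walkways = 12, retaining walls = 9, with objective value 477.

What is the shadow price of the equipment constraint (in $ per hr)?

Both stone and equipment are binding at x*.
The binding rows give the dual system: 1·y_stone + 5·y_equipment = 33 and 1·y_stone + 1·y_equipment = 9.
Solving: y_stone = 3, y_equipment = 6.
Shadow price of equipment = 6.

6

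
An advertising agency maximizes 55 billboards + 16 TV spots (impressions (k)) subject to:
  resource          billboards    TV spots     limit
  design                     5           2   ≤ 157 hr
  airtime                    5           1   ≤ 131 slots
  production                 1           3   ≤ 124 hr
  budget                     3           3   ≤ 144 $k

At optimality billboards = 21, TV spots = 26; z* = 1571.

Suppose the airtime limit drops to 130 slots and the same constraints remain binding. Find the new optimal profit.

Binding: design and airtime. Non-binding: production (25 unused), budget (3 unused).
Slack constraints have shadow price 0 (complementary slackness).
Dual feasibility on the basic columns requires 5·y_design + 5·y_airtime = 55, 2·y_design + 1·y_airtime = 16.
This yields shadow prices y_design = 5, y_airtime = 6.
Δz = y_airtime·Δb = 6 × (-1) = -6, so new z* = 1571 − 6 = 1565.

1565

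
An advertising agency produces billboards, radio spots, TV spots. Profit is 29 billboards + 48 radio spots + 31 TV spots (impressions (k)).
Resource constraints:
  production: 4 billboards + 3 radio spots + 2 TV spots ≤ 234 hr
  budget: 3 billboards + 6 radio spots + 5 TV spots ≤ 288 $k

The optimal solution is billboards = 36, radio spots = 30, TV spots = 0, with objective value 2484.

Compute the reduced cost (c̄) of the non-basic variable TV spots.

-8

At the optimum: production uses 234 of 234 (binding); budget uses 288 of 288 (binding).
Dual feasibility on the basic columns requires 4·y_production + 3·y_budget = 29, 3·y_production + 6·y_budget = 48.
This yields shadow prices y_production = 2, y_budget = 7.
Reduced cost of TV spots: c₃ − yᵀa₃ = 31 − (2·2 + 7·5) = 31 − 39 = -8.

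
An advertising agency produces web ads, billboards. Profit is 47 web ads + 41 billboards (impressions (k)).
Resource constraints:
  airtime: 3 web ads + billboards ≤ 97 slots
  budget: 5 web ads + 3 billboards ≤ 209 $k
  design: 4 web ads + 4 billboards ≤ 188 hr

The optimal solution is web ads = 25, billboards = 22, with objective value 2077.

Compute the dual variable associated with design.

9.5

At the optimum: airtime uses 97 of 97 (binding); budget uses 191 of 209 (slack = 18); design uses 188 of 188 (binding).
Since budget is not tight, its dual is 0.
From A_Bᵀ y = c: 3·y_airtime + 4·y_design = 47; 1·y_airtime + 4·y_design = 41.
→ y_airtime = 3 and y_design = 9.5.
Shadow price of design = 9.5.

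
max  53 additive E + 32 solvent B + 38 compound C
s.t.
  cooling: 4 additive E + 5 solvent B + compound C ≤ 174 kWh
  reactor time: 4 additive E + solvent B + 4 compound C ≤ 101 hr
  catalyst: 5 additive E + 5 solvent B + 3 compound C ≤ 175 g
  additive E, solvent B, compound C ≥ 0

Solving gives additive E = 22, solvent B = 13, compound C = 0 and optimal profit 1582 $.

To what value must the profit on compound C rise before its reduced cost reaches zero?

At the optimum: cooling uses 153 of 174 (slack = 21); reactor time uses 101 of 101 (binding); catalyst uses 175 of 175 (binding).
By complementary slackness, y = 0 for the non-binding constraint.
From A_Bᵀ y = c: 4·y_reactor time + 5·y_catalyst = 53; 1·y_reactor time + 5·y_catalyst = 32.
Solving: y_reactor time = 7, y_catalyst = 5.
compound C enters the basis when its profit ≥ yᵀa₃ = 7·4 + 5·3 = 43.

43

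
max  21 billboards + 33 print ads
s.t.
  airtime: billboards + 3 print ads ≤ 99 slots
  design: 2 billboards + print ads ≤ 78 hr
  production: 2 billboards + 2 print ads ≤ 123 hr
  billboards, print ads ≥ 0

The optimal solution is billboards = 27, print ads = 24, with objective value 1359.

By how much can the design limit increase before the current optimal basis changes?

Binding constraints: airtime, design. The basis is B = [[1,3],[2,1]] with det -5.
Per unit increase in design, x* moves by d = (0.6, -0.2).
The basis stays optimal until production becomes binding; allowable increase = 26.25 hr.

26.25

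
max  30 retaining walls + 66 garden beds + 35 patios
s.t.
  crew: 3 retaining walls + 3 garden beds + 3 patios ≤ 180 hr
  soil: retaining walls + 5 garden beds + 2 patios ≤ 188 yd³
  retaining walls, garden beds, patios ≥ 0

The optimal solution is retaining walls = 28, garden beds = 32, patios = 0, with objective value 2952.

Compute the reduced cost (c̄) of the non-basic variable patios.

-4

Both crew and soil are binding at x*.
The binding rows give the dual system: 3·y_crew + 1·y_soil = 30 and 3·y_crew + 5·y_soil = 66.
This yields shadow prices y_crew = 7, y_soil = 9.
Reduced cost of patios: c₃ − yᵀa₃ = 35 − (7·3 + 9·2) = 35 − 39 = -4.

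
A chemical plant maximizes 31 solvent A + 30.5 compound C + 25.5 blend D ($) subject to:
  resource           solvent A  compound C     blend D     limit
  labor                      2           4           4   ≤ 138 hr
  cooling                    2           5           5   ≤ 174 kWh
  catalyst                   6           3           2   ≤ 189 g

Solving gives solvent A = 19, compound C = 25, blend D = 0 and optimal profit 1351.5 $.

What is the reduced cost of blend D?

-1.5

Check each constraint at x*: labor 138/138 (tight); cooling 163/174 (slack 11); catalyst 189/189 (tight).
Since cooling is not tight, its dual is 0.
Dual feasibility on the basic columns requires 2·y_labor + 6·y_catalyst = 31, 4·y_labor + 3·y_catalyst = 30.5.
This yields shadow prices y_labor = 5, y_catalyst = 3.5.
Reduced cost of blend D: c₃ − yᵀa₃ = 25.5 − (5·4 + 3.5·2) = 25.5 − 27 = -1.5.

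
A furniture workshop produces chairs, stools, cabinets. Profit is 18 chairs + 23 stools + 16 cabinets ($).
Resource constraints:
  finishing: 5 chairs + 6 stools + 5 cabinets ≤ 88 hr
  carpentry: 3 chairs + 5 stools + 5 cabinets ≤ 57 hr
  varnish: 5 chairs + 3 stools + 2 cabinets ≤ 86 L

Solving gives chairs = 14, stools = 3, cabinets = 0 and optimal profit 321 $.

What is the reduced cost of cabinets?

At the optimum: finishing uses 88 of 88 (binding); carpentry uses 57 of 57 (binding); varnish uses 79 of 86 (slack = 7).
Slack constraints have shadow price 0 (complementary slackness).
Dual feasibility on the basic columns requires 5·y_finishing + 3·y_carpentry = 18, 6·y_finishing + 5·y_carpentry = 23.
Solving: y_finishing = 3, y_carpentry = 1.
Reduced cost of cabinets: c₃ − yᵀa₃ = 16 − (3·5 + 1·5) = 16 − 20 = -4.

-4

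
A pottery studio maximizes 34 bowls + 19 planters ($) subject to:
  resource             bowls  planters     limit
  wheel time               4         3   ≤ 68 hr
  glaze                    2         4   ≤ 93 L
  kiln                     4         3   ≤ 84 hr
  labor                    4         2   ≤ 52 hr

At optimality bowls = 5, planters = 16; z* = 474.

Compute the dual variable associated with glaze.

0

Binding: wheel time and labor. Non-binding: glaze (19 unused), kiln (16 unused).
By complementary slackness, y = 0 for the non-binding constraints.
Dual feasibility on the basic columns requires 4·y_wheel time + 4·y_labor = 34, 3·y_wheel time + 2·y_labor = 19.
Solving: y_wheel time = 2, y_labor = 6.5.
Shadow price of glaze = 0.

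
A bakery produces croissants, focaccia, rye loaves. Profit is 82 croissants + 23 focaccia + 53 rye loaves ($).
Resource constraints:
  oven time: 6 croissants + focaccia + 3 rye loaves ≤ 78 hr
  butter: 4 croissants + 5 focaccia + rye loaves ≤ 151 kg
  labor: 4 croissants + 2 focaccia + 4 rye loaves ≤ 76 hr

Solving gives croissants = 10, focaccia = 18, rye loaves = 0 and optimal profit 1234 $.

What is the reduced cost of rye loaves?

-2

Binding: oven time and labor. Non-binding: butter (21 unused).
Since butter is not tight, its dual is 0.
Dual feasibility on the basic columns requires 6·y_oven time + 4·y_labor = 82, 1·y_oven time + 2·y_labor = 23.
This yields shadow prices y_oven time = 9, y_labor = 7.
Reduced cost of rye loaves: c₃ − yᵀa₃ = 53 − (9·3 + 7·4) = 53 − 55 = -2.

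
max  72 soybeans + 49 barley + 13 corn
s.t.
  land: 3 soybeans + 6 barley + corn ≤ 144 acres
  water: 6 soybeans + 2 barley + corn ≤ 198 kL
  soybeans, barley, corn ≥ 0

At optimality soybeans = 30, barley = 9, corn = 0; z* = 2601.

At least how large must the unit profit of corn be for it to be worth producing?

Both land and water are binding at x*.
From A_Bᵀ y = c: 3·y_land + 6·y_water = 72; 6·y_land + 2·y_water = 49.
→ y_land = 5 and y_water = 9.5.
corn enters the basis when its profit ≥ yᵀa₃ = 5·1 + 9.5·1 = 14.5.

14.5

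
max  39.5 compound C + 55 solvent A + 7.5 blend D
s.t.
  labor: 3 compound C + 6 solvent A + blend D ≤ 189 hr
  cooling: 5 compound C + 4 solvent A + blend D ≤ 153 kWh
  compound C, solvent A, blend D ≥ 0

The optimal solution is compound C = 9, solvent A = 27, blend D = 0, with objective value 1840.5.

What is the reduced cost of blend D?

-3

Check each constraint at x*: labor 189/189 (tight); cooling 153/153 (tight).
The binding rows give the dual system: 3·y_labor + 5·y_cooling = 39.5 and 6·y_labor + 4·y_cooling = 55.
This yields shadow prices y_labor = 6.5, y_cooling = 4.
Reduced cost of blend D: c₃ − yᵀa₃ = 7.5 − (6.5·1 + 4·1) = 7.5 − 10.5 = -3.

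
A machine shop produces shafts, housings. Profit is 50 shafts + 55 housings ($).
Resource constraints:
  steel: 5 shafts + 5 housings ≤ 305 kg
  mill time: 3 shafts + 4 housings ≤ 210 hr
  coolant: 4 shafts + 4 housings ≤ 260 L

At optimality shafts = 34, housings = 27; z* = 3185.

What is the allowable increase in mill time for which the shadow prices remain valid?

Binding constraints: steel, mill time. The basis is B = [[5,5],[3,4]] with det 5.
Per unit increase in mill time, x* moves by d = (-1, 1).
The basis stays optimal until shafts reaches 0; allowable increase = 34 hr.

34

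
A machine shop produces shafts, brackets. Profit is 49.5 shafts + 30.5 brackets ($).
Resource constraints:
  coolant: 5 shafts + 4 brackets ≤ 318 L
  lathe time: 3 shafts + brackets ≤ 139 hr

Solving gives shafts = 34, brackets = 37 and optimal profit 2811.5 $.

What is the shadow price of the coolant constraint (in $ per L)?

Both coolant and lathe time are binding at x*.
From A_Bᵀ y = c: 5·y_coolant + 3·y_lathe time = 49.5; 4·y_coolant + 1·y_lathe time = 30.5.
→ y_coolant = 6 and y_lathe time = 6.5.
Shadow price of coolant = 6.

6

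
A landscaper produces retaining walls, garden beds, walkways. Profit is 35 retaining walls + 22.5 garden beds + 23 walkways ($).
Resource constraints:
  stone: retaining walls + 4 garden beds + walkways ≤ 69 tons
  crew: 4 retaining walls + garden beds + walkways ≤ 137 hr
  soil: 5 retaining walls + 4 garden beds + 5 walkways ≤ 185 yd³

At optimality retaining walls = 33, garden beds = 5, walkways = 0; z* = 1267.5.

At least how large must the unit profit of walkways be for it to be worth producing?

27.5

Check each constraint at x*: stone 53/69 (slack 16); crew 137/137 (tight); soil 185/185 (tight).
By complementary slackness, y = 0 for the non-binding constraint.
The binding rows give the dual system: 4·y_crew + 5·y_soil = 35 and 1·y_crew + 4·y_soil = 22.5.
Solving: y_crew = 2.5, y_soil = 5.
walkways enters the basis when its profit ≥ yᵀa₃ = 2.5·1 + 5·5 = 27.5.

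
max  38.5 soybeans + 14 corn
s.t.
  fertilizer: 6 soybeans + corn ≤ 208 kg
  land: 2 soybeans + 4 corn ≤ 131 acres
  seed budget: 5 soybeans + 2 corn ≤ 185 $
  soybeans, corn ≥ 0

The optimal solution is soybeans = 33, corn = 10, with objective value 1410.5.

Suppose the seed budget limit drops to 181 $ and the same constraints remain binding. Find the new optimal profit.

Check each constraint at x*: fertilizer 208/208 (tight); land 106/131 (slack 25); seed budget 185/185 (tight).
Slack constraints have shadow price 0 (complementary slackness).
Dual feasibility on the basic columns requires 6·y_fertilizer + 5·y_seed budget = 38.5, 1·y_fertilizer + 2·y_seed budget = 14.
Solving: y_fertilizer = 1, y_seed budget = 6.5.
Δz = y_seed budget·Δb = 6.5 × (-4) = -26, so new z* = 1410.5 − 26 = 1384.5.

1384.5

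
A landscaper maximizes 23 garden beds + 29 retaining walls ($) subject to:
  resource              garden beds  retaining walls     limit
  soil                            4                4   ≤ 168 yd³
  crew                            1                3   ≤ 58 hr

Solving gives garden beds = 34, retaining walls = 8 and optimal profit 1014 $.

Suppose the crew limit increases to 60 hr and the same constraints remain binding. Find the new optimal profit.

1020

Both soil and crew are binding at x*.
From A_Bᵀ y = c: 4·y_soil + 1·y_crew = 23; 4·y_soil + 3·y_crew = 29.
→ y_soil = 5 and y_crew = 3.
Δz = y_crew·Δb = 3 × (2) = 6, so new z* = 1014 + 6 = 1020.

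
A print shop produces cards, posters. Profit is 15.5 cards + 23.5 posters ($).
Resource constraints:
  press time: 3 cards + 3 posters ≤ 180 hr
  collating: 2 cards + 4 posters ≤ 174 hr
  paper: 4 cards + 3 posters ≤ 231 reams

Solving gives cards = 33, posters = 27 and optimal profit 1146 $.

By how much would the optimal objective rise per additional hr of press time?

Binding: press time and collating. Non-binding: paper (18 unused).
Slack constraints have shadow price 0 (complementary slackness).
From A_Bᵀ y = c: 3·y_press time + 2·y_collating = 15.5; 3·y_press time + 4·y_collating = 23.5.
→ y_press time = 2.5 and y_collating = 4.
Shadow price of press time = 2.5.

2.5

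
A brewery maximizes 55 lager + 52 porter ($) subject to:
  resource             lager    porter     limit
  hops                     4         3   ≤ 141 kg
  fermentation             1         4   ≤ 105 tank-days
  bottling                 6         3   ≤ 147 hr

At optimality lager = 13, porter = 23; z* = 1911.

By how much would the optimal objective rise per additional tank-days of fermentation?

Binding: fermentation and bottling. Non-binding: hops (20 unused).
Slack constraints have shadow price 0 (complementary slackness).
Dual feasibility on the basic columns requires 1·y_fermentation + 6·y_bottling = 55, 4·y_fermentation + 3·y_bottling = 52.
This yields shadow prices y_fermentation = 7, y_bottling = 8.
Shadow price of fermentation = 7.

7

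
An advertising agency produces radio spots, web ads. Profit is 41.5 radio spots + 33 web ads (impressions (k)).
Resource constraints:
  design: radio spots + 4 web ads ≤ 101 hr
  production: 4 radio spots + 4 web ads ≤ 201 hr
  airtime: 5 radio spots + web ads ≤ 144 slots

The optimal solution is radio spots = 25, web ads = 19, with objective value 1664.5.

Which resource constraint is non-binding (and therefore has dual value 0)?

design: 101/101 (binding)
production: 176/201 (slack 25)
airtime: 144/144 (binding)
By complementary slackness, a constraint with positive slack has shadow price 0 → production.

production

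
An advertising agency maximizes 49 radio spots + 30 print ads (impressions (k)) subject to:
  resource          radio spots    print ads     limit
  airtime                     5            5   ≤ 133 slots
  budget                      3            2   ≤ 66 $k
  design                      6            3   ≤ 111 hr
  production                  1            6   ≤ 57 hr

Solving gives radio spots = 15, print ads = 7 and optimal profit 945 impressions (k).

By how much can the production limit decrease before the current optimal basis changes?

38.5

Binding constraints: design, production. The basis is B = [[6,3],[1,6]] with det 33.
Per unit decrease in production, x* moves by d = (0.0909, -0.1818).
The basis stays optimal until print ads reaches 0; allowable decrease = 38.5 hr.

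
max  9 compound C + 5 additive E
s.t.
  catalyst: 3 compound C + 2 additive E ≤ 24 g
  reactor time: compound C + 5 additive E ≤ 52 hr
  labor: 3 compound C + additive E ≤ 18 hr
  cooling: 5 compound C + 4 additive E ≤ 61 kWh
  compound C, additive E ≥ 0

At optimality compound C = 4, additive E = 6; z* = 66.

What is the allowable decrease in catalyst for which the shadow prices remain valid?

Binding constraints: catalyst, labor. The basis is B = [[3,2],[3,1]] with det -3.
Per unit decrease in catalyst, x* moves by d = (0.3333, -1).
The basis stays optimal until additive E reaches 0; allowable decrease = 6 g.

6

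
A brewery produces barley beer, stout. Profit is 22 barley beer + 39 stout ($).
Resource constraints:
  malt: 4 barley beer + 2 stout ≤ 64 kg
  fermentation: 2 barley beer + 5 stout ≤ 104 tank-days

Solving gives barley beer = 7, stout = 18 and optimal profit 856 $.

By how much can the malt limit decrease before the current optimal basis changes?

Binding constraints: malt, fermentation. The basis is B = [[4,2],[2,5]] with det 16.
Per unit decrease in malt, x* moves by d = (-0.3125, 0.125).
The basis stays optimal until barley beer reaches 0; allowable decrease = 22.4 kg.

22.4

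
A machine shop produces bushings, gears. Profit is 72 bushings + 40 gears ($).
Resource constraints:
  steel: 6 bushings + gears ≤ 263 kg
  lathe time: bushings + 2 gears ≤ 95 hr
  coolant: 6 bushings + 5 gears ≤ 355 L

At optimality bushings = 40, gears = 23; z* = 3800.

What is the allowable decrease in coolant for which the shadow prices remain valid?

92

Binding constraints: steel, coolant. The basis is B = [[6,1],[6,5]] with det 24.
Per unit decrease in coolant, x* moves by d = (0.0417, -0.25).
The basis stays optimal until gears reaches 0; allowable decrease = 92 L.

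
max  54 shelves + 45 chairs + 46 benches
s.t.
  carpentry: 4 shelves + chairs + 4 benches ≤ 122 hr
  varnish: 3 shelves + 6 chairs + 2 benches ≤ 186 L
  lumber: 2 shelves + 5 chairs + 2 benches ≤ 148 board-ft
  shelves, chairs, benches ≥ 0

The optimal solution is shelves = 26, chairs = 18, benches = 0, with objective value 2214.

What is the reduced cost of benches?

-2

At the optimum: carpentry uses 122 of 122 (binding); varnish uses 186 of 186 (binding); lumber uses 142 of 148 (slack = 6).
Slack constraints have shadow price 0 (complementary slackness).
Dual feasibility on the basic columns requires 4·y_carpentry + 3·y_varnish = 54, 1·y_carpentry + 6·y_varnish = 45.
Solving: y_carpentry = 9, y_varnish = 6.
Reduced cost of benches: c₃ − yᵀa₃ = 46 − (9·4 + 6·2) = 46 − 48 = -2.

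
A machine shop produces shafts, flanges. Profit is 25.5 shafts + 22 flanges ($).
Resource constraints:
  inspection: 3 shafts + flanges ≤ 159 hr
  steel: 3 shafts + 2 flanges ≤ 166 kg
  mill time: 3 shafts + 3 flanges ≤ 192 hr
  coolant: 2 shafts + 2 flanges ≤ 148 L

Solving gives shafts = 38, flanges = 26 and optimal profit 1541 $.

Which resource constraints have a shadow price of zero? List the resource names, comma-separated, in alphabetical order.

inspection: 140/159 (slack 19)
steel: 166/166 (binding)
mill time: 192/192 (binding)
coolant: 128/148 (slack 20)
By complementary slackness, a constraint with positive slack has shadow price 0 → coolant, inspection.

coolant, inspection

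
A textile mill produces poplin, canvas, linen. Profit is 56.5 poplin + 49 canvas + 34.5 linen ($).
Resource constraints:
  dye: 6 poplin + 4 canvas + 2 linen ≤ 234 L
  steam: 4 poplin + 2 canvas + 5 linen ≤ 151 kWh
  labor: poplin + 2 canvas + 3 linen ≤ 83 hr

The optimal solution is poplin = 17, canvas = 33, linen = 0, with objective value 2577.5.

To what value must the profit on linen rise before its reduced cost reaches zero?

At the optimum: dye uses 234 of 234 (binding); steam uses 134 of 151 (slack = 17); labor uses 83 of 83 (binding).
Since steam is not tight, its dual is 0.
Dual feasibility on the basic columns requires 6·y_dye + 1·y_labor = 56.5, 4·y_dye + 2·y_labor = 49.
This yields shadow prices y_dye = 8, y_labor = 8.5.
linen enters the basis when its profit ≥ yᵀa₃ = 8·2 + 8.5·3 = 41.5.

41.5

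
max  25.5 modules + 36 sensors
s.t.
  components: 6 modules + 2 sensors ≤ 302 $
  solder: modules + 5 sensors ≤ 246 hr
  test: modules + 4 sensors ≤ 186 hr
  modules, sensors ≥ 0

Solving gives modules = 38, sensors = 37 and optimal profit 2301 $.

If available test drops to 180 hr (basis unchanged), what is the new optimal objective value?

Check each constraint at x*: components 302/302 (tight); solder 223/246 (slack 23); test 186/186 (tight).
Slack constraints have shadow price 0 (complementary slackness).
The binding rows give the dual system: 6·y_components + 1·y_test = 25.5 and 2·y_components + 4·y_test = 36.
Solving: y_components = 3, y_test = 7.5.
Δz = y_test·Δb = 7.5 × (-6) = -45, so new z* = 2301 − 45 = 2256.

2256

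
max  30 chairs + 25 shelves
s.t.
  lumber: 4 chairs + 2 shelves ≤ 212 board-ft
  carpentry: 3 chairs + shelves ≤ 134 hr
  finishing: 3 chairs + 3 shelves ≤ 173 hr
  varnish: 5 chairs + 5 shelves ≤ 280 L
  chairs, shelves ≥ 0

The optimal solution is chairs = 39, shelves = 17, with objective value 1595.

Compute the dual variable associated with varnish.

Binding: carpentry and varnish. Non-binding: lumber (22 unused), finishing (5 unused).
Slack constraints have shadow price 0 (complementary slackness).
The binding rows give the dual system: 3·y_carpentry + 5·y_varnish = 30 and 1·y_carpentry + 5·y_varnish = 25.
→ y_carpentry = 2.5 and y_varnish = 4.5.
Shadow price of varnish = 4.5.

4.5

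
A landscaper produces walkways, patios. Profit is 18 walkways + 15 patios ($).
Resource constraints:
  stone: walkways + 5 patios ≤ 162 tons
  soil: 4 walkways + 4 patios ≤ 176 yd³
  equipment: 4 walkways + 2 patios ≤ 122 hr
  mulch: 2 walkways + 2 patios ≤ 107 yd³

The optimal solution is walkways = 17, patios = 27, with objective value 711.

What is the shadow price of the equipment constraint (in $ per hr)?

1.5

Binding: soil and equipment. Non-binding: stone (10 unused), mulch (19 unused).
By complementary slackness, y = 0 for the non-binding constraints.
Dual feasibility on the basic columns requires 4·y_soil + 4·y_equipment = 18, 4·y_soil + 2·y_equipment = 15.
→ y_soil = 3 and y_equipment = 1.5.
Shadow price of equipment = 1.5.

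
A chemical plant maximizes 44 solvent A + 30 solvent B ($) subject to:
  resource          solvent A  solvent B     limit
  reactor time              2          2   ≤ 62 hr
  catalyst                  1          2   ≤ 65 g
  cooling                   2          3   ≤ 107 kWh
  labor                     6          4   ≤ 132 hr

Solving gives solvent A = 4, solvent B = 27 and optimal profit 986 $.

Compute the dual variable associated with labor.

7

Check each constraint at x*: reactor time 62/62 (tight); catalyst 58/65 (slack 7); cooling 89/107 (slack 18); labor 132/132 (tight).
Since catalyst, cooling are not tight, their duals are 0.
Dual feasibility on the basic columns requires 2·y_reactor time + 6·y_labor = 44, 2·y_reactor time + 4·y_labor = 30.
Solving: y_reactor time = 1, y_labor = 7.
Shadow price of labor = 7.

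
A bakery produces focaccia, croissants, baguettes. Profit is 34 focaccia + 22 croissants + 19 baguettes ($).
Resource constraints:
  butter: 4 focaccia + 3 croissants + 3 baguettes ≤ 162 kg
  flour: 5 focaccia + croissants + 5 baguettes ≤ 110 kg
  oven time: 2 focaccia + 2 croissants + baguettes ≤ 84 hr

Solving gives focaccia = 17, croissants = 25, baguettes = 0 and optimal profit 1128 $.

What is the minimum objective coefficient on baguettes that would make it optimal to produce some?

At the optimum: butter uses 143 of 162 (slack = 19); flour uses 110 of 110 (binding); oven time uses 84 of 84 (binding).
Since butter is not tight, its dual is 0.
The binding rows give the dual system: 5·y_flour + 2·y_oven time = 34 and 1·y_flour + 2·y_oven time = 22.
This yields shadow prices y_flour = 3, y_oven time = 9.5.
baguettes enters the basis when its profit ≥ yᵀa₃ = 3·5 + 9.5·1 = 24.5.

24.5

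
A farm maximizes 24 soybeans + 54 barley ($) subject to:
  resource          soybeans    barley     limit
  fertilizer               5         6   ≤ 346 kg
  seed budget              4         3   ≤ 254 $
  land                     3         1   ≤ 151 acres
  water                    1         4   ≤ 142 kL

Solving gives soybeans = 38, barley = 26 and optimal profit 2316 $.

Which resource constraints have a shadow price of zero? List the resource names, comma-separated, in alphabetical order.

fertilizer: 346/346 (binding)
seed budget: 230/254 (slack 24)
land: 140/151 (slack 11)
water: 142/142 (binding)
By complementary slackness, a constraint with positive slack has shadow price 0 → land, seed budget.

land, seed budget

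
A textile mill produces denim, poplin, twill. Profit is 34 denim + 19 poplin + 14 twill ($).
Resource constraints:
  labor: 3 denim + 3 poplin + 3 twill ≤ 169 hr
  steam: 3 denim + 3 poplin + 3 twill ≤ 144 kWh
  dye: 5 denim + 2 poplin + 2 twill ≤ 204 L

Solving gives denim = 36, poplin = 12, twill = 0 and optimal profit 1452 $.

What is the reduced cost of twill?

Check each constraint at x*: labor 144/169 (slack 25); steam 144/144 (tight); dye 204/204 (tight).
By complementary slackness, y = 0 for the non-binding constraint.
Dual feasibility on the basic columns requires 3·y_steam + 5·y_dye = 34, 3·y_steam + 2·y_dye = 19.
→ y_steam = 3 and y_dye = 5.
Reduced cost of twill: c₃ − yᵀa₃ = 14 − (3·3 + 5·2) = 14 − 19 = -5.

-5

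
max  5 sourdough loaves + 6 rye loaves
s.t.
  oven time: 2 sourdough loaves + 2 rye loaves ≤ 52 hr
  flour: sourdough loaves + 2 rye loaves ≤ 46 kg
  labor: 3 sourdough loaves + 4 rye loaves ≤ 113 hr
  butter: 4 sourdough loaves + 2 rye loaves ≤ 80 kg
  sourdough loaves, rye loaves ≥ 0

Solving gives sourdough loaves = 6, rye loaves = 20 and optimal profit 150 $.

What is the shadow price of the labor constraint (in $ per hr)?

0

Binding: oven time and flour. Non-binding: labor (15 unused), butter (16 unused).
Slack constraints have shadow price 0 (complementary slackness).
The binding rows give the dual system: 2·y_oven time + 1·y_flour = 5 and 2·y_oven time + 2·y_flour = 6.
→ y_oven time = 2 and y_flour = 1.
Shadow price of labor = 0.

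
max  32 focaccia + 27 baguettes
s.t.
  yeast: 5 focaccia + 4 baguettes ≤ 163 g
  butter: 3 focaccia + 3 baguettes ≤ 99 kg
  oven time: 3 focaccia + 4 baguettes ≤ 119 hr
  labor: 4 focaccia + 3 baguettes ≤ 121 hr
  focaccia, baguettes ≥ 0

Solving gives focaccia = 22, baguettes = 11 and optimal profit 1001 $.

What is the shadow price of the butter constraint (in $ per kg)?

4

Binding: butter and labor. Non-binding: yeast (9 unused), oven time (9 unused).
Slack constraints have shadow price 0 (complementary slackness).
Dual feasibility on the basic columns requires 3·y_butter + 4·y_labor = 32, 3·y_butter + 3·y_labor = 27.
This yields shadow prices y_butter = 4, y_labor = 5.
Shadow price of butter = 4.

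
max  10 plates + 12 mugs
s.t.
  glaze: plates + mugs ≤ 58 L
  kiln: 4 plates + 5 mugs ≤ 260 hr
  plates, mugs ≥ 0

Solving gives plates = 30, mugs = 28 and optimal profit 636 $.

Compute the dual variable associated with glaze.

2

At the optimum: glaze uses 58 of 58 (binding); kiln uses 260 of 260 (binding).
From A_Bᵀ y = c: 1·y_glaze + 4·y_kiln = 10; 1·y_glaze + 5·y_kiln = 12.
→ y_glaze = 2 and y_kiln = 2.
Shadow price of glaze = 2.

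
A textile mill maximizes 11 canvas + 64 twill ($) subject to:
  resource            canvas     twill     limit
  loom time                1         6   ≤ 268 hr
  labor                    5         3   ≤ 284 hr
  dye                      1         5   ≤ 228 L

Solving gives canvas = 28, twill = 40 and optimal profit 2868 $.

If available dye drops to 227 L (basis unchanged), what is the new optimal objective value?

2866

At the optimum: loom time uses 268 of 268 (binding); labor uses 260 of 284 (slack = 24); dye uses 228 of 228 (binding).
Slack constraints have shadow price 0 (complementary slackness).
From A_Bᵀ y = c: 1·y_loom time + 1·y_dye = 11; 6·y_loom time + 5·y_dye = 64.
→ y_loom time = 9 and y_dye = 2.
Δz = y_dye·Δb = 2 × (-1) = -2, so new z* = 2868 − 2 = 2866.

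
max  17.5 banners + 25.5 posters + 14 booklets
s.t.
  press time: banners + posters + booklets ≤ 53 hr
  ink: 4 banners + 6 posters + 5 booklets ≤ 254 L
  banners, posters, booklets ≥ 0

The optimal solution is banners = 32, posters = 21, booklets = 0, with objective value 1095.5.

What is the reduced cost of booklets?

-7.5

At the optimum: press time uses 53 of 53 (binding); ink uses 254 of 254 (binding).
From A_Bᵀ y = c: 1·y_press time + 4·y_ink = 17.5; 1·y_press time + 6·y_ink = 25.5.
Solving: y_press time = 1.5, y_ink = 4.
Reduced cost of booklets: c₃ − yᵀa₃ = 14 − (1.5·1 + 4·5) = 14 − 21.5 = -7.5.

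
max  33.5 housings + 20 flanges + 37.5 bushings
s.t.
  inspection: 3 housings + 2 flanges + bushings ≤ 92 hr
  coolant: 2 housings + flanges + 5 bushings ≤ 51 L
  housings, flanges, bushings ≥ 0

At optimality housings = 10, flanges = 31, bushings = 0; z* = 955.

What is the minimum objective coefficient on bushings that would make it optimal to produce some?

41.5

Check each constraint at x*: inspection 92/92 (tight); coolant 51/51 (tight).
From A_Bᵀ y = c: 3·y_inspection + 2·y_coolant = 33.5; 2·y_inspection + 1·y_coolant = 20.
Solving: y_inspection = 6.5, y_coolant = 7.
bushings enters the basis when its profit ≥ yᵀa₃ = 6.5·1 + 7·5 = 41.5.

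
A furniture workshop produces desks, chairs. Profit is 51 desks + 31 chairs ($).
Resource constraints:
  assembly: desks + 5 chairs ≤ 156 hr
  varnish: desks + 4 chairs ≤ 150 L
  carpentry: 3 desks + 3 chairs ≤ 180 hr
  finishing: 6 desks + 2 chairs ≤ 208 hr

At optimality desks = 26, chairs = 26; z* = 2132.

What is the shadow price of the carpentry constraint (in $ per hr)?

Check each constraint at x*: assembly 156/156 (tight); varnish 130/150 (slack 20); carpentry 156/180 (slack 24); finishing 208/208 (tight).
By complementary slackness, y = 0 for the non-binding constraints.
Dual feasibility on the basic columns requires 1·y_assembly + 6·y_finishing = 51, 5·y_assembly + 2·y_finishing = 31.
This yields shadow prices y_assembly = 3, y_finishing = 8.
Shadow price of carpentry = 0.

0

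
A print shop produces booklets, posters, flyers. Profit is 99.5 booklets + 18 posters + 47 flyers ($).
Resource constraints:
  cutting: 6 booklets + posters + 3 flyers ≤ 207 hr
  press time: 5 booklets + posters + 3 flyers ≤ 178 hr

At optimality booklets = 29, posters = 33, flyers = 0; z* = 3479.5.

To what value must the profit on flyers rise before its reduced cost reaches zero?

54

At the optimum: cutting uses 207 of 207 (binding); press time uses 178 of 178 (binding).
From A_Bᵀ y = c: 6·y_cutting + 5·y_press time = 99.5; 1·y_cutting + 1·y_press time = 18.
Solving: y_cutting = 9.5, y_press time = 8.5.
flyers enters the basis when its profit ≥ yᵀa₃ = 9.5·3 + 8.5·3 = 54.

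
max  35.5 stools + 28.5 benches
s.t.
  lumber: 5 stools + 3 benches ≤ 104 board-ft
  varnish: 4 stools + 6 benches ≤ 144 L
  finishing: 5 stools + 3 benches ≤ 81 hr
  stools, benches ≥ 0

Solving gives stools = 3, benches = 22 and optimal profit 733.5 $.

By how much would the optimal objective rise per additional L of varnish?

At the optimum: lumber uses 81 of 104 (slack = 23); varnish uses 144 of 144 (binding); finishing uses 81 of 81 (binding).
By complementary slackness, y = 0 for the non-binding constraint.
The binding rows give the dual system: 4·y_varnish + 5·y_finishing = 35.5 and 6·y_varnish + 3·y_finishing = 28.5.
Solving: y_varnish = 2, y_finishing = 5.5.
Shadow price of varnish = 2.

2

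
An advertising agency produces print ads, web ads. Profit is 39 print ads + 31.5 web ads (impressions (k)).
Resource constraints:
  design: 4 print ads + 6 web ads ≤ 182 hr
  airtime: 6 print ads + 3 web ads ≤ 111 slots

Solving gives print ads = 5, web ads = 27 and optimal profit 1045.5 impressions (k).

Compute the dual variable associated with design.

3

Both design and airtime are binding at x*.
Dual feasibility on the basic columns requires 4·y_design + 6·y_airtime = 39, 6·y_design + 3·y_airtime = 31.5.
→ y_design = 3 and y_airtime = 4.5.
Shadow price of design = 3.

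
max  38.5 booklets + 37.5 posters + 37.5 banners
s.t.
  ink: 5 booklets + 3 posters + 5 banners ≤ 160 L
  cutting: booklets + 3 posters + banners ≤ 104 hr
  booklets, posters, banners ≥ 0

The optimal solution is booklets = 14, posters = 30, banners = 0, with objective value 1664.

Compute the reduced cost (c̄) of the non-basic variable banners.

Both ink and cutting are binding at x*.
From A_Bᵀ y = c: 5·y_ink + 1·y_cutting = 38.5; 3·y_ink + 3·y_cutting = 37.5.
Solving: y_ink = 6.5, y_cutting = 6.
Reduced cost of banners: c₃ − yᵀa₃ = 37.5 − (6.5·5 + 6·1) = 37.5 − 38.5 = -1.

-1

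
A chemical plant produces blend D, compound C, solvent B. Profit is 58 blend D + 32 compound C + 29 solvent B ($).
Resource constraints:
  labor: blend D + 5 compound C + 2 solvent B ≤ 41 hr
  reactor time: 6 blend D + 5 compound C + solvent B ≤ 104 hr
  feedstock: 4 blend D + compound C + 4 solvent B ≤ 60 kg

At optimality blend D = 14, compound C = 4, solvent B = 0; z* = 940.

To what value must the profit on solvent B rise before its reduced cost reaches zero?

33

Binding: reactor time and feedstock. Non-binding: labor (7 unused).
By complementary slackness, y = 0 for the non-binding constraint.
Dual feasibility on the basic columns requires 6·y_reactor time + 4·y_feedstock = 58, 5·y_reactor time + 1·y_feedstock = 32.
Solving: y_reactor time = 5, y_feedstock = 7.
solvent B enters the basis when its profit ≥ yᵀa₃ = 5·1 + 7·4 = 33.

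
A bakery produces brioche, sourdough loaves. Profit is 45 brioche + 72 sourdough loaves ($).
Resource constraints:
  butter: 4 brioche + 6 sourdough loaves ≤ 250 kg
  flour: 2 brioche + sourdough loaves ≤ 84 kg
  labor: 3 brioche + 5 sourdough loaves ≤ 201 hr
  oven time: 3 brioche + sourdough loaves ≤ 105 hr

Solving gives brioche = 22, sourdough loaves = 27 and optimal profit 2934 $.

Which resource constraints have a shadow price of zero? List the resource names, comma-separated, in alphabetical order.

butter: 250/250 (binding)
flour: 71/84 (slack 13)
labor: 201/201 (binding)
oven time: 93/105 (slack 12)
By complementary slackness, a constraint with positive slack has shadow price 0 → flour, oven time.

flour, oven time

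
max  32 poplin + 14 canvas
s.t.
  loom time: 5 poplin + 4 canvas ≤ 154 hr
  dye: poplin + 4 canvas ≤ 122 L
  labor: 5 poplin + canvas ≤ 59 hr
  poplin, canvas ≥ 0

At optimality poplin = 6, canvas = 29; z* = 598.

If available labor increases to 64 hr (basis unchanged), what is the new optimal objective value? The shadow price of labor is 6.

628

Δb = 5, so new z* = 598 + (6)·(5) = 598 + 30 = 628.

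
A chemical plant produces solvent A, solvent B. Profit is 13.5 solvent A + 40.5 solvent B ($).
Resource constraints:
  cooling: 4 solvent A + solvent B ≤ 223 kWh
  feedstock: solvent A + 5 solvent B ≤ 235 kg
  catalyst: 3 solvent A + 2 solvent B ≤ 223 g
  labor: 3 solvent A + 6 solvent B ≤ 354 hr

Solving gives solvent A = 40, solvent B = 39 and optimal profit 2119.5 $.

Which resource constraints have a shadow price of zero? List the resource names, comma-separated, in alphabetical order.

cooling: 199/223 (slack 24)
feedstock: 235/235 (binding)
catalyst: 198/223 (slack 25)
labor: 354/354 (binding)
By complementary slackness, a constraint with positive slack has shadow price 0 → catalyst, cooling.

catalyst, cooling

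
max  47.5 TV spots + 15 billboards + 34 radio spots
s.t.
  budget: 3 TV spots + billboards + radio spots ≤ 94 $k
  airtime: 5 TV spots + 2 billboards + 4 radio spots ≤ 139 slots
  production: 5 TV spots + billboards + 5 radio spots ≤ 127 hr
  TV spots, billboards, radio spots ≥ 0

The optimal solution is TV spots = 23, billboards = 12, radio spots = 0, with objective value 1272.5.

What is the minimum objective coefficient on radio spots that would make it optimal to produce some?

42

At the optimum: budget uses 81 of 94 (slack = 13); airtime uses 139 of 139 (binding); production uses 127 of 127 (binding).
By complementary slackness, y = 0 for the non-binding constraint.
From A_Bᵀ y = c: 5·y_airtime + 5·y_production = 47.5; 2·y_airtime + 1·y_production = 15.
Solving: y_airtime = 5.5, y_production = 4.
radio spots enters the basis when its profit ≥ yᵀa₃ = 5.5·4 + 4·5 = 42.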